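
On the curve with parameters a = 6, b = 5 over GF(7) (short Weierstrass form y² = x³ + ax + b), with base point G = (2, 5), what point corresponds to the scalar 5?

(4, 3)

Repeated addition: build up to 5G.
2G: tangent at (2, 5): λ = (3·2² + 6)/(2·5) ≡ 4/3. 3⁻¹ ≡ 5 (mod 7) since 3·5 = 15 ≡ 1, so λ ≡ 4·5 ≡ 6.
  x = λ² - 2 - 2 = 36 - 4 ≡ 4; y = λ·(2 - 4) - 5 ≡ 4. → (4, 4)
3G: (4, 4) + (2, 5). λ = (5 - 4)/(2 - 4) ≡ 1/5 mod 7. 5⁻¹ ≡ 3 (mod 7) since 5·3 = 15 ≡ 1, so λ ≡ 3.
  x = λ² - 4 - 2 = 9 - 6 ≡ 3; y = λ·(4 - 3) - 4 ≡ 6. → (3, 6)
4G: (3, 6) + (2, 5). λ = (5 - 6)/(2 - 3) ≡ 6/6 mod 7. 6⁻¹ ≡ 6 (mod 7), so λ ≡ 1.
  x = λ² - 3 - 2 = 1 - 5 ≡ 3; y = λ·(3 - 3) - 6 ≡ 1. → (3, 1)
5G: (3, 1) + (2, 5). λ = (5 - 1)/(2 - 3) ≡ 4/6 mod 7. 6⁻¹ ≡ 6 (mod 7), so λ ≡ 3.
  x = λ² - 3 - 2 = 9 - 5 ≡ 4; y = λ·(3 - 4) - 1 ≡ 3. → (4, 3)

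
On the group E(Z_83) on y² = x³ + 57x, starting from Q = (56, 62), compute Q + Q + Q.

Repeated addition: build up to 3Q.
2Q: tangent at (56, 62): λ = (3·56² + 57)/(2·62) ≡ 3/41. 41⁻¹ ≡ 81 (mod 83) since 41·81 = 3321 ≡ 1, so λ ≡ 3·81 ≡ 77.
  x = λ² - 56 - 56 = 5929 - 112 ≡ 7; y = λ·(56 - 7) - 62 ≡ 59. → (7, 59)
3Q: (7, 59) + (56, 62). λ = (62 - 59)/(56 - 7) ≡ 3/49 mod 83. 49⁻¹ ≡ 61 (mod 83), so λ ≡ 17.
  x = λ² - 7 - 56 = 289 - 63 ≡ 60; y = λ·(7 - 60) - 59 ≡ 36. → (60, 36)

(60, 36)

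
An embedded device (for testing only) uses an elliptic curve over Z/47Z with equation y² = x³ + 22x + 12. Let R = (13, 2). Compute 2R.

tangent at (13, 2): λ = (3·13² + 22)/(2·2) ≡ 12/4. 4⁻¹ ≡ 12 (mod 47), so λ ≡ 12·12 ≡ 3.
  x = λ² - 13 - 13 = 9 - 26 ≡ 30; y = λ·(13 - 30) - 2 ≡ 41. → (30, 41)

(30, 41)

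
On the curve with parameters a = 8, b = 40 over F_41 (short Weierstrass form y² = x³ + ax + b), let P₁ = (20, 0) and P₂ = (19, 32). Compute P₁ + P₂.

(1, 7)

(20, 0) + (19, 32). λ = (32 - 0)/(19 - 20) ≡ 32/40 mod 41. 40⁻¹ ≡ 40 (mod 41) since 40·40 = 1600 ≡ 1, so λ ≡ 9.
  x = λ² - 20 - 19 = 81 - 39 ≡ 1; y = λ·(20 - 1) - 0 ≡ 7. → (1, 7)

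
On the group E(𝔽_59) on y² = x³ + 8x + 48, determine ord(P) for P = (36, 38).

9

2P: tangent at (36, 38): λ = (3·36² + 8)/(2·38) ≡ 2/17. 17⁻¹ ≡ 7 (mod 59) since 17·7 = 119 ≡ 1, so λ ≡ 2·7 ≡ 14.
  x = λ² - 36 - 36 = 196 - 72 ≡ 6; y = λ·(36 - 6) - 38 ≡ 28. → (6, 28)
3P: (6, 28) + (36, 38). λ = (38 - 28)/(36 - 6) ≡ 10/30 mod 59. 30⁻¹ ≡ 2 (mod 59) since 30·2 = 60 ≡ 1, so λ ≡ 20.
  x = λ² - 6 - 36 = 400 - 42 ≡ 4; y = λ·(6 - 4) - 28 ≡ 12. → (4, 12)
4P: (4, 12) + (36, 38). λ = (38 - 12)/(36 - 4) ≡ 26/32 mod 59. 32⁻¹ ≡ 24 (mod 59) since 32·24 = 768 ≡ 1, so λ ≡ 34.
  x = λ² - 4 - 36 = 1156 - 40 ≡ 54; y = λ·(4 - 54) - 12 ≡ 58. → (54, 58)
5P: (54, 58) + (36, 38). λ = (38 - 58)/(36 - 54) ≡ 39/41 mod 59. 41⁻¹ ≡ 36 (mod 59) since 41·36 = 1476 ≡ 1, so λ ≡ 47.
  x = λ² - 54 - 36 = 2209 - 90 ≡ 54; y = λ·(54 - 54) - 58 ≡ 1. → (54, 1)
6P: (54, 1) + (36, 38). λ = (38 - 1)/(36 - 54) ≡ 37/41 mod 59. 41⁻¹ ≡ 36 (mod 59), so λ ≡ 34.
  x = λ² - 54 - 36 = 1156 - 90 ≡ 4; y = λ·(54 - 4) - 1 ≡ 47. → (4, 47)
7P: (4, 47) + (36, 38). λ = (38 - 47)/(36 - 4) ≡ 50/32 mod 59. 32⁻¹ ≡ 24 (mod 59), so λ ≡ 20.
  x = λ² - 4 - 36 = 400 - 40 ≡ 6; y = λ·(4 - 6) - 47 ≡ 31. → (6, 31)
8P: (6, 31) + (36, 38). λ = (38 - 31)/(36 - 6) ≡ 7/30 mod 59. 30⁻¹ ≡ 2 (mod 59) since 30·2 = 60 ≡ 1, so λ ≡ 14.
  x = λ² - 6 - 36 = 196 - 42 ≡ 36; y = λ·(6 - 36) - 31 ≡ 21. → (36, 21)
9P: (36, 21) + (36, 38): same x and y₁ ≡ -y₂, so the sum is ∞.
9P = ∞, so the order is 9.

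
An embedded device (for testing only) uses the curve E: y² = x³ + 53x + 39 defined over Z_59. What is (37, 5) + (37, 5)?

(53, 6)

tangent at (37, 5): λ = (3·37² + 53)/(2·5) ≡ 30/10. 10⁻¹ ≡ 6 (mod 59) since 10·6 = 60 ≡ 1, so λ ≡ 30·6 ≡ 3.
  x = λ² - 37 - 37 = 9 - 74 ≡ 53; y = λ·(37 - 53) - 5 ≡ 6. → (53, 6)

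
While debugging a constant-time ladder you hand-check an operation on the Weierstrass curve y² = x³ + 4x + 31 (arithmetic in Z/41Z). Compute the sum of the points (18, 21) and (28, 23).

(18, 20)

(18, 21) + (28, 23). λ = (23 - 21)/(28 - 18) ≡ 2/10 mod 41. 10⁻¹ ≡ 37 (mod 41), so λ ≡ 33.
  x = λ² - 18 - 28 = 1089 - 46 ≡ 18; y = λ·(18 - 18) - 21 ≡ 20. → (18, 20)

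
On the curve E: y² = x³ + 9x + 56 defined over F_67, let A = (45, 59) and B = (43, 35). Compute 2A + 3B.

(4, 25)

First 2A:
Repeated addition: build up to 2A.
2A: tangent at (45, 59): λ = (3·45² + 9)/(2·59) ≡ 54/51. 51⁻¹ ≡ 46 (mod 67), so λ ≡ 54·46 ≡ 5.
  x = λ² - 45 - 45 = 25 - 90 ≡ 2; y = λ·(45 - 2) - 59 ≡ 22. → (2, 22)
2A = (2, 22).
Next 3B:
Repeated addition: build up to 3B.
2B: tangent at (43, 35): λ = (3·43² + 9)/(2·35) ≡ 62/3. 3⁻¹ ≡ 45 (mod 67) since 3·45 = 135 ≡ 1, so λ ≡ 62·45 ≡ 43.
  x = λ² - 43 - 43 = 1849 - 86 ≡ 21; y = λ·(43 - 21) - 35 ≡ 40. → (21, 40)
3B: (21, 40) + (43, 35). λ = (35 - 40)/(43 - 21) ≡ 62/22 mod 67. 22⁻¹ ≡ 64 (mod 67) since 22·64 = 1408 ≡ 1, so λ ≡ 15.
  x = λ² - 21 - 43 = 225 - 64 ≡ 27; y = λ·(21 - 27) - 40 ≡ 4. → (27, 4)
3B = (27, 4).
Finally 2A + 3B:
(2, 22) + (27, 4). λ = (4 - 22)/(27 - 2) ≡ 49/25 mod 67. 25⁻¹ ≡ 59 (mod 67) since 25·59 = 1475 ≡ 1, so λ ≡ 10.
  x = λ² - 2 - 27 = 100 - 29 ≡ 4; y = λ·(2 - 4) - 22 ≡ 25. → (4, 25)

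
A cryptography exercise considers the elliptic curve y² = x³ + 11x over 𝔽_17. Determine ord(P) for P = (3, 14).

10

2P: tangent at (3, 14): λ = (3·3² + 11)/(2·14) ≡ 4/11. 11⁻¹ ≡ 14 (mod 17) since 11·14 = 154 ≡ 1, so λ ≡ 4·14 ≡ 5.
  x = λ² - 3 - 3 = 25 - 6 ≡ 2; y = λ·(3 - 2) - 14 ≡ 8. → (2, 8)
3P: (2, 8) + (3, 14). λ = (14 - 8)/(3 - 2) ≡ 6/1 mod 17. 1⁻¹ ≡ 1 (mod 17) since 1·1 = 1 ≡ 1, so λ ≡ 6.
  x = λ² - 2 - 3 = 36 - 5 ≡ 14; y = λ·(2 - 14) - 8 ≡ 5. → (14, 5)
4P: (14, 5) + (3, 14). λ = (14 - 5)/(3 - 14) ≡ 9/6 mod 17. 6⁻¹ ≡ 3 (mod 17), so λ ≡ 10.
  x = λ² - 14 - 3 = 100 - 17 ≡ 15; y = λ·(14 - 15) - 5 ≡ 2. → (15, 2)
5P: (15, 2) + (3, 14). λ = (14 - 2)/(3 - 15) ≡ 12/5 mod 17. 5⁻¹ ≡ 7 (mod 17) since 5·7 = 35 ≡ 1, so λ ≡ 16.
  x = λ² - 15 - 3 = 256 - 18 ≡ 0; y = λ·(15 - 0) - 2 ≡ 0. → (0, 0)
6P: (0, 0) + (3, 14). λ = (14 - 0)/(3 - 0) ≡ 14/3 mod 17. 3⁻¹ ≡ 6 (mod 17) since 3·6 = 18 ≡ 1, so λ ≡ 16.
  x = λ² - 0 - 3 = 256 - 3 ≡ 15; y = λ·(0 - 15) - 0 ≡ 15. → (15, 15)
7P: (15, 15) + (3, 14). λ = (14 - 15)/(3 - 15) ≡ 16/5 mod 17. 5⁻¹ ≡ 7 (mod 17), so λ ≡ 10.
  x = λ² - 15 - 3 = 100 - 18 ≡ 14; y = λ·(15 - 14) - 15 ≡ 12. → (14, 12)
8P: (14, 12) + (3, 14). λ = (14 - 12)/(3 - 14) ≡ 2/6 mod 17. 6⁻¹ ≡ 3 (mod 17), so λ ≡ 6.
  x = λ² - 14 - 3 = 36 - 17 ≡ 2; y = λ·(14 - 2) - 12 ≡ 9. → (2, 9)
9P: (2, 9) + (3, 14). λ = (14 - 9)/(3 - 2) ≡ 5/1 mod 17. 1⁻¹ ≡ 1 (mod 17) since 1·1 = 1 ≡ 1, so λ ≡ 5.
  x = λ² - 2 - 3 = 25 - 5 ≡ 3; y = λ·(2 - 3) - 9 ≡ 3. → (3, 3)
10P: (3, 3) + (3, 14): same x and y₁ ≡ -y₂, so the sum is ∞.
10P = ∞, so the order is 10.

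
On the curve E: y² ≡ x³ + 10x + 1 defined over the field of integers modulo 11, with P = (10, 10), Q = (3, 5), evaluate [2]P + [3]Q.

First 2P:
Repeated addition: build up to 2P.
2P: tangent at (10, 10): λ = (3·10² + 10)/(2·10) ≡ 2/9. 9⁻¹ ≡ 5 (mod 11), so λ ≡ 2·5 ≡ 10.
  x = λ² - 10 - 10 = 100 - 20 ≡ 3; y = λ·(10 - 3) - 10 ≡ 5. → (3, 5)
2P = (3, 5).
Next 3Q:
Repeated addition: build up to 3Q.
2Q: tangent at (3, 5): λ = (3·3² + 10)/(2·5) ≡ 4/10. 10⁻¹ ≡ 10 (mod 11), so λ ≡ 4·10 ≡ 7.
  x = λ² - 3 - 3 = 49 - 6 ≡ 10; y = λ·(3 - 10) - 5 ≡ 1. → (10, 1)
3Q: (10, 1) + (3, 5). λ = (5 - 1)/(3 - 10) ≡ 4/4 mod 11. 4⁻¹ ≡ 3 (mod 11), so λ ≡ 1.
  x = λ² - 10 - 3 = 1 - 13 ≡ 10; y = λ·(10 - 10) - 1 ≡ 10. → (10, 10)
3Q = (10, 10).
Finally 2P + 3Q:
(3, 5) + (10, 10). λ = (10 - 5)/(10 - 3) ≡ 5/7 mod 11. 7⁻¹ ≡ 8 (mod 11), so λ ≡ 7.
  x = λ² - 3 - 10 = 49 - 13 ≡ 3; y = λ·(3 - 3) - 5 ≡ 6. → (3, 6)

(3, 6)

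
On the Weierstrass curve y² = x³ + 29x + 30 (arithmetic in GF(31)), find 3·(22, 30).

(10, 7)

Write G = (22, 30).
Repeated addition: build up to 3G.
2G: tangent at (22, 30): λ = (3·22² + 29)/(2·30) ≡ 24/29. 29⁻¹ ≡ 15 (mod 31), so λ ≡ 24·15 ≡ 19.
  x = λ² - 22 - 22 = 361 - 44 ≡ 7; y = λ·(22 - 7) - 30 ≡ 7. → (7, 7)
3G: (7, 7) + (22, 30). λ = (30 - 7)/(22 - 7) ≡ 23/15 mod 31. 15⁻¹ ≡ 29 (mod 31), so λ ≡ 16.
  x = λ² - 7 - 22 = 256 - 29 ≡ 10; y = λ·(7 - 10) - 7 ≡ 7. → (10, 7)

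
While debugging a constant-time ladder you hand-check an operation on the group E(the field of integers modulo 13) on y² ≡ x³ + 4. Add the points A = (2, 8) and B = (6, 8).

(5, 5)

(2, 8) + (6, 8). λ = (8 - 8)/(6 - 2) ≡ 0/4 mod 13. 4⁻¹ ≡ 10 (mod 13) since 4·10 = 40 ≡ 1, so λ ≡ 0.
  x = λ² - 2 - 6 = 0 - 8 ≡ 5; y = λ·(2 - 5) - 8 ≡ 5. → (5, 5)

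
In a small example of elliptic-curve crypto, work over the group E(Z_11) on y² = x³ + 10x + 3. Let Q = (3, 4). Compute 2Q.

(8, 10)

tangent at (3, 4): λ = (3·3² + 10)/(2·4) ≡ 4/8. 8⁻¹ ≡ 7 (mod 11), so λ ≡ 4·7 ≡ 6.
  x = λ² - 3 - 3 = 36 - 6 ≡ 8; y = λ·(3 - 8) - 4 ≡ 10. → (8, 10)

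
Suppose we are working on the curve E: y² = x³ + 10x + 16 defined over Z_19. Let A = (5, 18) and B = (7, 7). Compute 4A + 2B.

First 4A:
Repeated addition: build up to 4A.
2A: tangent at (5, 18): λ = (3·5² + 10)/(2·18) ≡ 9/17. 17⁻¹ ≡ 9 (mod 19), so λ ≡ 9·9 ≡ 5.
  x = λ² - 5 - 5 = 25 - 10 ≡ 15; y = λ·(5 - 15) - 18 ≡ 8. → (15, 8)
3A: (15, 8) + (5, 18). λ = (18 - 8)/(5 - 15) ≡ 10/9 mod 19. 9⁻¹ ≡ 17 (mod 19) since 9·17 = 153 ≡ 1, so λ ≡ 18.
  x = λ² - 15 - 5 = 324 - 20 ≡ 0; y = λ·(15 - 0) - 8 ≡ 15. → (0, 15)
4A: (0, 15) + (5, 18). λ = (18 - 15)/(5 - 0) ≡ 3/5 mod 19. 5⁻¹ ≡ 4 (mod 19), so λ ≡ 12.
  x = λ² - 0 - 5 = 144 - 5 ≡ 6; y = λ·(0 - 6) - 15 ≡ 8. → (6, 8)
4A = (6, 8).
Next 2B:
Repeated addition: build up to 2B.
2B: tangent at (7, 7): λ = (3·7² + 10)/(2·7) ≡ 5/14. 14⁻¹ ≡ 15 (mod 19) since 14·15 = 210 ≡ 1, so λ ≡ 5·15 ≡ 18.
  x = λ² - 7 - 7 = 324 - 14 ≡ 6; y = λ·(7 - 6) - 7 ≡ 11. → (6, 11)
2B = (6, 11).
Finally 4A + 2B:
(6, 8) + (6, 11): same x and y₁ ≡ -y₂, so the sum is O.

O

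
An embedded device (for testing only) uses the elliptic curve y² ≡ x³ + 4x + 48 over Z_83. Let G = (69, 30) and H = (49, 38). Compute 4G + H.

First 4G:
Double-and-add on 4 = (100)₂. Start with G = (69, 30) for the leading 1-bit.
double: tangent at (69, 30): λ = (3·69² + 4)/(2·30) ≡ 11/60. 60⁻¹ ≡ 18 (mod 83), so λ ≡ 11·18 ≡ 32.
  x = λ² - 69 - 69 = 1024 - 138 ≡ 56; y = λ·(69 - 56) - 30 ≡ 54. → (56, 54)
double: tangent at (56, 54): λ = (3·56² + 4)/(2·54) ≡ 33/25. 25⁻¹ ≡ 10 (mod 83) since 25·10 = 250 ≡ 1, so λ ≡ 33·10 ≡ 81.
  x = λ² - 56 - 56 = 6561 - 112 ≡ 58; y = λ·(56 - 58) - 54 ≡ 33. → (58, 33)
4G = (58, 33).
Finally 4G + H:
(58, 33) + (49, 38). λ = (38 - 33)/(49 - 58) ≡ 5/74 mod 83. 74⁻¹ ≡ 46 (mod 83), so λ ≡ 64.
  x = λ² - 58 - 49 = 4096 - 107 ≡ 5; y = λ·(58 - 5) - 33 ≡ 39. → (5, 39)

(5, 39)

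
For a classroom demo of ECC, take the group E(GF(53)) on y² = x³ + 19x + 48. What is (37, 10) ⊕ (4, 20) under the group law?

(52, 9)

(37, 10) + (4, 20). λ = (20 - 10)/(4 - 37) ≡ 10/20 mod 53. 20⁻¹ ≡ 8 (mod 53), so λ ≡ 27.
  x = λ² - 37 - 4 = 729 - 41 ≡ 52; y = λ·(37 - 52) - 10 ≡ 9. → (52, 9)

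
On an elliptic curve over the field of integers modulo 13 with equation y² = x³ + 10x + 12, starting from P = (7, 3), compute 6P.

(2, 1)

Repeated addition: build up to 6P.
2P: tangent at (7, 3): λ = (3·7² + 10)/(2·3) ≡ 1/6. 6⁻¹ ≡ 11 (mod 13) since 6·11 = 66 ≡ 1, so λ ≡ 1·11 ≡ 11.
  x = λ² - 7 - 7 = 121 - 14 ≡ 3; y = λ·(7 - 3) - 3 ≡ 2. → (3, 2)
3P: (3, 2) + (7, 3). λ = (3 - 2)/(7 - 3) ≡ 1/4 mod 13. 4⁻¹ ≡ 10 (mod 13) since 4·10 = 40 ≡ 1, so λ ≡ 10.
  x = λ² - 3 - 7 = 100 - 10 ≡ 12; y = λ·(3 - 12) - 2 ≡ 12. → (12, 12)
4P: (12, 12) + (7, 3). λ = (3 - 12)/(7 - 12) ≡ 4/8 mod 13. 8⁻¹ ≡ 5 (mod 13), so λ ≡ 7.
  x = λ² - 12 - 7 = 49 - 19 ≡ 4; y = λ·(12 - 4) - 12 ≡ 5. → (4, 5)
5P: (4, 5) + (7, 3). λ = (3 - 5)/(7 - 4) ≡ 11/3 mod 13. 3⁻¹ ≡ 9 (mod 13), so λ ≡ 8.
  x = λ² - 4 - 7 = 64 - 11 ≡ 1; y = λ·(4 - 1) - 5 ≡ 6. → (1, 6)
6P: (1, 6) + (7, 3). λ = (3 - 6)/(7 - 1) ≡ 10/6 mod 13. 6⁻¹ ≡ 11 (mod 13), so λ ≡ 6.
  x = λ² - 1 - 7 = 36 - 8 ≡ 2; y = λ·(1 - 2) - 6 ≡ 1. → (2, 1)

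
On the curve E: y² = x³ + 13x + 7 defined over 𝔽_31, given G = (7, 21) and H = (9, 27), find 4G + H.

(14, 9)

First 4G:
Double-and-add on 4 = (100)₂. Start with G = (7, 21) for the leading 1-bit.
double: tangent at (7, 21): λ = (3·7² + 13)/(2·21) ≡ 5/11. 11⁻¹ ≡ 17 (mod 31), so λ ≡ 5·17 ≡ 23.
  x = λ² - 7 - 7 = 529 - 14 ≡ 19; y = λ·(7 - 19) - 21 ≡ 13. → (19, 13)
double: tangent at (19, 13): λ = (3·19² + 13)/(2·13) ≡ 11/26. 26⁻¹ ≡ 6 (mod 31), so λ ≡ 11·6 ≡ 4.
  x = λ² - 19 - 19 = 16 - 38 ≡ 9; y = λ·(19 - 9) - 13 ≡ 27. → (9, 27)
4G = (9, 27).
Finally 4G + H:
tangent at (9, 27): λ = (3·9² + 13)/(2·27) ≡ 8/23. 23⁻¹ ≡ 27 (mod 31), so λ ≡ 8·27 ≡ 30.
  x = λ² - 9 - 9 = 900 - 18 ≡ 14; y = λ·(9 - 14) - 27 ≡ 9. → (14, 9)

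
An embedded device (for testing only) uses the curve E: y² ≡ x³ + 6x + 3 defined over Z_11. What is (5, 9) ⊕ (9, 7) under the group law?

(0, 5)

(5, 9) + (9, 7). λ = (7 - 9)/(9 - 5) ≡ 9/4 mod 11. 4⁻¹ ≡ 3 (mod 11), so λ ≡ 5.
  x = λ² - 5 - 9 = 25 - 14 ≡ 0; y = λ·(5 - 0) - 9 ≡ 5. → (0, 5)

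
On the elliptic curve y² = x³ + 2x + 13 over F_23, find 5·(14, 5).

(14, 5)

Write Q = (14, 5).
Repeated addition: build up to 5Q.
2Q: tangent at (14, 5): λ = (3·14² + 2)/(2·5) ≡ 15/10. 10⁻¹ ≡ 7 (mod 23), so λ ≡ 15·7 ≡ 13.
  x = λ² - 14 - 14 = 169 - 28 ≡ 3; y = λ·(14 - 3) - 5 ≡ 0. → (3, 0)
3Q: (3, 0) + (14, 5). λ = (5 - 0)/(14 - 3) ≡ 5/11 mod 23. 11⁻¹ ≡ 21 (mod 23) since 11·21 = 231 ≡ 1, so λ ≡ 13.
  x = λ² - 3 - 14 = 169 - 17 ≡ 14; y = λ·(3 - 14) - 0 ≡ 18. → (14, 18)
4Q: (14, 18) + (14, 5): same x and y₁ ≡ -y₂, so the sum is the point at infinity.
5Q: the point at infinity + (14, 5) = (14, 5) (identity).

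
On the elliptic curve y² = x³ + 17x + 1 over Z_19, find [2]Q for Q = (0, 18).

(1, 0)

tangent at (0, 18): λ = (3·0² + 17)/(2·18) ≡ 17/17. 17⁻¹ ≡ 9 (mod 19) since 17·9 = 153 ≡ 1, so λ ≡ 17·9 ≡ 1.
  x = λ² - 0 - 0 = 1 - 0 ≡ 1; y = λ·(0 - 1) - 18 ≡ 0. → (1, 0)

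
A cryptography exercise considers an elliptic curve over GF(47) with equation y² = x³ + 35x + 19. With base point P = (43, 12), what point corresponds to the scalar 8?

Double-and-add on 8 = (1000)₂. Start with P = (43, 12) for the leading 1-bit.
double: tangent at (43, 12): λ = (3·43² + 35)/(2·12) ≡ 36/24. 24⁻¹ ≡ 2 (mod 47), so λ ≡ 36·2 ≡ 25.
  x = λ² - 43 - 43 = 625 - 86 ≡ 22; y = λ·(43 - 22) - 12 ≡ 43. → (22, 43)
double: tangent at (22, 43): λ = (3·22² + 35)/(2·43) ≡ 30/39. 39⁻¹ ≡ 41 (mod 47) since 39·41 = 1599 ≡ 1, so λ ≡ 30·41 ≡ 8.
  x = λ² - 22 - 22 = 64 - 44 ≡ 20; y = λ·(22 - 20) - 43 ≡ 20. → (20, 20)
double: tangent at (20, 20): λ = (3·20² + 35)/(2·20) ≡ 13/40. 40⁻¹ ≡ 20 (mod 47), so λ ≡ 13·20 ≡ 25.
  x = λ² - 20 - 20 = 625 - 40 ≡ 21; y = λ·(20 - 21) - 20 ≡ 2. → (21, 2)

(21, 2)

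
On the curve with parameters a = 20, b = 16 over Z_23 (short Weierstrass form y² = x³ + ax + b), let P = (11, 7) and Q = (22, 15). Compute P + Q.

(16, 4)

(11, 7) + (22, 15). λ = (15 - 7)/(22 - 11) ≡ 8/11 mod 23. 11⁻¹ ≡ 21 (mod 23), so λ ≡ 7.
  x = λ² - 11 - 22 = 49 - 33 ≡ 16; y = λ·(11 - 16) - 7 ≡ 4. → (16, 4)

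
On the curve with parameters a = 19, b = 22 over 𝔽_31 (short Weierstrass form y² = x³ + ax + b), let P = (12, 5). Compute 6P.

(7, 23)

Repeated addition: build up to 6P.
2P: tangent at (12, 5): λ = (3·12² + 19)/(2·5) ≡ 17/10. 10⁻¹ ≡ 28 (mod 31), so λ ≡ 17·28 ≡ 11.
  x = λ² - 12 - 12 = 121 - 24 ≡ 4; y = λ·(12 - 4) - 5 ≡ 21. → (4, 21)
3P: (4, 21) + (12, 5). λ = (5 - 21)/(12 - 4) ≡ 15/8 mod 31. 8⁻¹ ≡ 4 (mod 31), so λ ≡ 29.
  x = λ² - 4 - 12 = 841 - 16 ≡ 19; y = λ·(4 - 19) - 21 ≡ 9. → (19, 9)
4P: (19, 9) + (12, 5). λ = (5 - 9)/(12 - 19) ≡ 27/24 mod 31. 24⁻¹ ≡ 22 (mod 31) since 24·22 = 528 ≡ 1, so λ ≡ 5.
  x = λ² - 19 - 12 = 25 - 31 ≡ 25; y = λ·(19 - 25) - 9 ≡ 23. → (25, 23)
5P: (25, 23) + (12, 5). λ = (5 - 23)/(12 - 25) ≡ 13/18 mod 31. 18⁻¹ ≡ 19 (mod 31) since 18·19 = 342 ≡ 1, so λ ≡ 30.
  x = λ² - 25 - 12 = 900 - 37 ≡ 26; y = λ·(25 - 26) - 23 ≡ 9. → (26, 9)
6P: (26, 9) + (12, 5). λ = (5 - 9)/(12 - 26) ≡ 27/17 mod 31. 17⁻¹ ≡ 11 (mod 31), so λ ≡ 18.
  x = λ² - 26 - 12 = 324 - 38 ≡ 7; y = λ·(26 - 7) - 9 ≡ 23. → (7, 23)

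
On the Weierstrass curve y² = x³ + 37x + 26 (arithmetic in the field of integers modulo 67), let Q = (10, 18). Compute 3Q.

Repeated addition: build up to 3Q.
2Q: tangent at (10, 18): λ = (3·10² + 37)/(2·18) ≡ 2/36. 36⁻¹ ≡ 54 (mod 67) since 36·54 = 1944 ≡ 1, so λ ≡ 2·54 ≡ 41.
  x = λ² - 10 - 10 = 1681 - 20 ≡ 53; y = λ·(10 - 53) - 18 ≡ 28. → (53, 28)
3Q: (53, 28) + (10, 18). λ = (18 - 28)/(10 - 53) ≡ 57/24 mod 67. 24⁻¹ ≡ 14 (mod 67), so λ ≡ 61.
  x = λ² - 53 - 10 = 3721 - 63 ≡ 40; y = λ·(53 - 40) - 28 ≡ 28. → (40, 28)

(40, 28)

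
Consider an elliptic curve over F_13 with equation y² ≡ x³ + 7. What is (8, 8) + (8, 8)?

(11, 8)

tangent at (8, 8): λ = (3·8² + 0)/(2·8) ≡ 10/3. 3⁻¹ ≡ 9 (mod 13) since 3·9 = 27 ≡ 1, so λ ≡ 10·9 ≡ 12.
  x = λ² - 8 - 8 = 144 - 16 ≡ 11; y = λ·(8 - 11) - 8 ≡ 8. → (11, 8)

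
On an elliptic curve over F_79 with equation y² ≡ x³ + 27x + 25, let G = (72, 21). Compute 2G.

(36, 4)

tangent at (72, 21): λ = (3·72² + 27)/(2·21) ≡ 16/42. 42⁻¹ ≡ 32 (mod 79) since 42·32 = 1344 ≡ 1, so λ ≡ 16·32 ≡ 38.
  x = λ² - 72 - 72 = 1444 - 144 ≡ 36; y = λ·(72 - 36) - 21 ≡ 4. → (36, 4)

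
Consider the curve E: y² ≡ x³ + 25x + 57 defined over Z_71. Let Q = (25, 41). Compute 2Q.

tangent at (25, 41): λ = (3·25² + 25)/(2·41) ≡ 54/11. 11⁻¹ ≡ 13 (mod 71), so λ ≡ 54·13 ≡ 63.
  x = λ² - 25 - 25 = 3969 - 50 ≡ 14; y = λ·(25 - 14) - 41 ≡ 13. → (14, 13)

(14, 13)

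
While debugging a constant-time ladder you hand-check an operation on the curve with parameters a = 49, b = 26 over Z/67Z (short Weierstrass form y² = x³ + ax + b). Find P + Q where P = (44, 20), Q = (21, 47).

(51, 29)

(44, 20) + (21, 47). λ = (47 - 20)/(21 - 44) ≡ 27/44 mod 67. 44⁻¹ ≡ 32 (mod 67), so λ ≡ 60.
  x = λ² - 44 - 21 = 3600 - 65 ≡ 51; y = λ·(44 - 51) - 20 ≡ 29. → (51, 29)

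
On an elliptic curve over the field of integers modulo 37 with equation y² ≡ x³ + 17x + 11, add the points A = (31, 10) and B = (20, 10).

(31, 10) + (20, 10). λ = (10 - 10)/(20 - 31) ≡ 0/26 mod 37. 26⁻¹ ≡ 10 (mod 37), so λ ≡ 0.
  x = λ² - 31 - 20 = 0 - 51 ≡ 23; y = λ·(31 - 23) - 10 ≡ 27. → (23, 27)

(23, 27)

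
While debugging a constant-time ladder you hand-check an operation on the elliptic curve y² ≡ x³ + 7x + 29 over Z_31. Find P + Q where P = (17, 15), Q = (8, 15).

(17, 15) + (8, 15). λ = (15 - 15)/(8 - 17) ≡ 0/22 mod 31. 22⁻¹ ≡ 24 (mod 31), so λ ≡ 0.
  x = λ² - 17 - 8 = 0 - 25 ≡ 6; y = λ·(17 - 6) - 15 ≡ 16. → (6, 16)

(6, 16)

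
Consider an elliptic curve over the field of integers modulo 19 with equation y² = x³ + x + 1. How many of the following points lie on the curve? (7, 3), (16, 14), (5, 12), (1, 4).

(7, 3): 3² ≡ 9, rhs ≡ 9 → on.
(16, 14): 14² ≡ 6, rhs ≡ 9 → off.
(5, 12): 12² ≡ 11, rhs ≡ 17 → off.
(1, 4): 4² ≡ 16, rhs ≡ 3 → off.

1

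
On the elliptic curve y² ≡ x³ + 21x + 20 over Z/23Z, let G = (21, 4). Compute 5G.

Repeated addition: build up to 5G.
2G: tangent at (21, 4): λ = (3·21² + 21)/(2·4) ≡ 10/8. 8⁻¹ ≡ 3 (mod 23), so λ ≡ 10·3 ≡ 7.
  x = λ² - 21 - 21 = 49 - 42 ≡ 7; y = λ·(21 - 7) - 4 ≡ 2. → (7, 2)
3G: (7, 2) + (21, 4). λ = (4 - 2)/(21 - 7) ≡ 2/14 mod 23. 14⁻¹ ≡ 5 (mod 23) since 14·5 = 70 ≡ 1, so λ ≡ 10.
  x = λ² - 7 - 21 = 100 - 28 ≡ 3; y = λ·(7 - 3) - 2 ≡ 15. → (3, 15)
4G: (3, 15) + (21, 4). λ = (4 - 15)/(21 - 3) ≡ 12/18 mod 23. 18⁻¹ ≡ 9 (mod 23) since 18·9 = 162 ≡ 1, so λ ≡ 16.
  x = λ² - 3 - 21 = 256 - 24 ≡ 2; y = λ·(3 - 2) - 15 ≡ 1. → (2, 1)
5G: (2, 1) + (21, 4). λ = (4 - 1)/(21 - 2) ≡ 3/19 mod 23. 19⁻¹ ≡ 17 (mod 23), so λ ≡ 5.
  x = λ² - 2 - 21 = 25 - 23 ≡ 2; y = λ·(2 - 2) - 1 ≡ 22. → (2, 22)

(2, 22)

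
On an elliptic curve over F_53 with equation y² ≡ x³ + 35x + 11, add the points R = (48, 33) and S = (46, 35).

(13, 38)

(48, 33) + (46, 35). λ = (35 - 33)/(46 - 48) ≡ 2/51 mod 53. 51⁻¹ ≡ 26 (mod 53), so λ ≡ 52.
  x = λ² - 48 - 46 = 2704 - 94 ≡ 13; y = λ·(48 - 13) - 33 ≡ 38. → (13, 38)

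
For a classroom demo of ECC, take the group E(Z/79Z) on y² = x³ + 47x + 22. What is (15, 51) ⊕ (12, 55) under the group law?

(45, 68)

(15, 51) + (12, 55). λ = (55 - 51)/(12 - 15) ≡ 4/76 mod 79. 76⁻¹ ≡ 26 (mod 79), so λ ≡ 25.
  x = λ² - 15 - 12 = 625 - 27 ≡ 45; y = λ·(15 - 45) - 51 ≡ 68. → (45, 68)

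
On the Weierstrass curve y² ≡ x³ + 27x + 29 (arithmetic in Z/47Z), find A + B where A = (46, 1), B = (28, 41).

(29, 3)

(46, 1) + (28, 41). λ = (41 - 1)/(28 - 46) ≡ 40/29 mod 47. 29⁻¹ ≡ 13 (mod 47), so λ ≡ 3.
  x = λ² - 46 - 28 = 9 - 74 ≡ 29; y = λ·(46 - 29) - 1 ≡ 3. → (29, 3)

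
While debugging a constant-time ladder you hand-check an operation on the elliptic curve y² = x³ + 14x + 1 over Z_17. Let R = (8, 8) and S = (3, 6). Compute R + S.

(8, 8) + (3, 6). λ = (6 - 8)/(3 - 8) ≡ 15/12 mod 17. 12⁻¹ ≡ 10 (mod 17), so λ ≡ 14.
  x = λ² - 8 - 3 = 196 - 11 ≡ 15; y = λ·(8 - 15) - 8 ≡ 13. → (15, 13)

(15, 13)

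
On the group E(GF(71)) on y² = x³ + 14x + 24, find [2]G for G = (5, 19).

(39, 6)

tangent at (5, 19): λ = (3·5² + 14)/(2·19) ≡ 18/38. 38⁻¹ ≡ 43 (mod 71) since 38·43 = 1634 ≡ 1, so λ ≡ 18·43 ≡ 64.
  x = λ² - 5 - 5 = 4096 - 10 ≡ 39; y = λ·(5 - 39) - 19 ≡ 6. → (39, 6)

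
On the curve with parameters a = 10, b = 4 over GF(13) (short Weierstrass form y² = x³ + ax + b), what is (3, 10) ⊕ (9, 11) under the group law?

(5, 7)

(3, 10) + (9, 11). λ = (11 - 10)/(9 - 3) ≡ 1/6 mod 13. 6⁻¹ ≡ 11 (mod 13), so λ ≡ 11.
  x = λ² - 3 - 9 = 121 - 12 ≡ 5; y = λ·(3 - 5) - 10 ≡ 7. → (5, 7)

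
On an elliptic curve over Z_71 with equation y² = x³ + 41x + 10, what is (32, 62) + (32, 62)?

tangent at (32, 62): λ = (3·32² + 41)/(2·62) ≡ 60/53. 53⁻¹ ≡ 67 (mod 71) since 53·67 = 3551 ≡ 1, so λ ≡ 60·67 ≡ 44.
  x = λ² - 32 - 32 = 1936 - 64 ≡ 26; y = λ·(32 - 26) - 62 ≡ 60. → (26, 60)

(26, 60)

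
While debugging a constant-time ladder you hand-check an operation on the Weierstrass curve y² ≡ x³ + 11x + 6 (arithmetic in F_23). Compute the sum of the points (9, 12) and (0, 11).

(16, 0)

(9, 12) + (0, 11). λ = (11 - 12)/(0 - 9) ≡ 22/14 mod 23. 14⁻¹ ≡ 5 (mod 23), so λ ≡ 18.
  x = λ² - 9 - 0 = 324 - 9 ≡ 16; y = λ·(9 - 16) - 12 ≡ 0. → (16, 0)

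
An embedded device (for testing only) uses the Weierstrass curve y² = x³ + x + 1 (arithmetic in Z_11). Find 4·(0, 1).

(6, 5)

Write G = (0, 1).
Repeated addition: build up to 4G.
2G: tangent at (0, 1): λ = (3·0² + 1)/(2·1) ≡ 1/2. 2⁻¹ ≡ 6 (mod 11) since 2·6 = 12 ≡ 1, so λ ≡ 1·6 ≡ 6.
  x = λ² - 0 - 0 = 36 - 0 ≡ 3; y = λ·(0 - 3) - 1 ≡ 3. → (3, 3)
3G: (3, 3) + (0, 1). λ = (1 - 3)/(0 - 3) ≡ 9/8 mod 11. 8⁻¹ ≡ 7 (mod 11), so λ ≡ 8.
  x = λ² - 3 - 0 = 64 - 3 ≡ 6; y = λ·(3 - 6) - 3 ≡ 6. → (6, 6)
4G: (6, 6) + (0, 1). λ = (1 - 6)/(0 - 6) ≡ 6/5 mod 11. 5⁻¹ ≡ 9 (mod 11) since 5·9 = 45 ≡ 1, so λ ≡ 10.
  x = λ² - 6 - 0 = 100 - 6 ≡ 6; y = λ·(6 - 6) - 6 ≡ 5. → (6, 5)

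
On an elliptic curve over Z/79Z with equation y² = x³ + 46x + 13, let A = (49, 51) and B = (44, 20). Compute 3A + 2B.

(5, 62)

First 3A:
Repeated addition: build up to 3A.
2A: tangent at (49, 51): λ = (3·49² + 46)/(2·51) ≡ 60/23. 23⁻¹ ≡ 55 (mod 79), so λ ≡ 60·55 ≡ 61.
  x = λ² - 49 - 49 = 3721 - 98 ≡ 68; y = λ·(49 - 68) - 51 ≡ 54. → (68, 54)
3A: (68, 54) + (49, 51). λ = (51 - 54)/(49 - 68) ≡ 76/60 mod 79. 60⁻¹ ≡ 54 (mod 79), so λ ≡ 75.
  x = λ² - 68 - 49 = 5625 - 117 ≡ 57; y = λ·(68 - 57) - 54 ≡ 60. → (57, 60)
3A = (57, 60).
Next 2B:
Repeated addition: build up to 2B.
2B: tangent at (44, 20): λ = (3·44² + 46)/(2·20) ≡ 8/40. 40⁻¹ ≡ 2 (mod 79), so λ ≡ 8·2 ≡ 16.
  x = λ² - 44 - 44 = 256 - 88 ≡ 10; y = λ·(44 - 10) - 20 ≡ 50. → (10, 50)
2B = (10, 50).
Finally 3A + 2B:
(57, 60) + (10, 50). λ = (50 - 60)/(10 - 57) ≡ 69/32 mod 79. 32⁻¹ ≡ 42 (mod 79), so λ ≡ 54.
  x = λ² - 57 - 10 = 2916 - 67 ≡ 5; y = λ·(57 - 5) - 60 ≡ 62. → (5, 62)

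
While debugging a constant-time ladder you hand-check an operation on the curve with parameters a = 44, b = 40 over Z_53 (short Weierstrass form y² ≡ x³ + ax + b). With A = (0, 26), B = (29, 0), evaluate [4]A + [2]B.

First 4A:
Repeated addition: build up to 4A.
2A: tangent at (0, 26): λ = (3·0² + 44)/(2·26) ≡ 44/52. 52⁻¹ ≡ 52 (mod 53) since 52·52 = 2704 ≡ 1, so λ ≡ 44·52 ≡ 9.
  x = λ² - 0 - 0 = 81 - 0 ≡ 28; y = λ·(0 - 28) - 26 ≡ 40. → (28, 40)
3A: (28, 40) + (0, 26). λ = (26 - 40)/(0 - 28) ≡ 39/25 mod 53. 25⁻¹ ≡ 17 (mod 53), so λ ≡ 27.
  x = λ² - 28 - 0 = 729 - 28 ≡ 12; y = λ·(28 - 12) - 40 ≡ 21. → (12, 21)
4A: (12, 21) + (0, 26). λ = (26 - 21)/(0 - 12) ≡ 5/41 mod 53. 41⁻¹ ≡ 22 (mod 53), so λ ≡ 4.
  x = λ² - 12 - 0 = 16 - 12 ≡ 4; y = λ·(12 - 4) - 21 ≡ 11. → (4, 11)
4A = (4, 11).
Next 2B:
Repeated addition: build up to 2B.
2B: (29, 0) + (29, 0): same x and y₁ ≡ -y₂, so the sum is O.
2B = O.
Finally 4A + 2B:
(4, 11) + O = (4, 11) (identity).

(4, 11)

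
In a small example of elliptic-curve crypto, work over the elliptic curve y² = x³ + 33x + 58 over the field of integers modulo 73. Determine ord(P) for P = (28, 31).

2P: tangent at (28, 31): λ = (3·28² + 33)/(2·31) ≡ 49/62. 62⁻¹ ≡ 53 (mod 73), so λ ≡ 49·53 ≡ 42.
  x = λ² - 28 - 28 = 1764 - 56 ≡ 29; y = λ·(28 - 29) - 31 ≡ 0. → (29, 0)
3P: (29, 0) + (28, 31). λ = (31 - 0)/(28 - 29) ≡ 31/72 mod 73. 72⁻¹ ≡ 72 (mod 73), so λ ≡ 42.
  x = λ² - 29 - 28 = 1764 - 57 ≡ 28; y = λ·(29 - 28) - 0 ≡ 42. → (28, 42)
4P: (28, 42) + (28, 31): same x and y₁ ≡ -y₂, so the sum is ∞.
4P = ∞, so the order is 4.

4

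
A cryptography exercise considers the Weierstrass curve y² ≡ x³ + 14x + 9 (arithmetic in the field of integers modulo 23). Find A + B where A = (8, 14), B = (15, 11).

(8, 14) + (15, 11). λ = (11 - 14)/(15 - 8) ≡ 20/7 mod 23. 7⁻¹ ≡ 10 (mod 23), so λ ≡ 16.
  x = λ² - 8 - 15 = 256 - 23 ≡ 3; y = λ·(8 - 3) - 14 ≡ 20. → (3, 20)

(3, 20)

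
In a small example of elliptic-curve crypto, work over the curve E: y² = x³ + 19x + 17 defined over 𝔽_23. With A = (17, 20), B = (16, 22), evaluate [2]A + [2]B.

(16, 22)

First 2A:
Repeated addition: build up to 2A.
2A: tangent at (17, 20): λ = (3·17² + 19)/(2·20) ≡ 12/17. 17⁻¹ ≡ 19 (mod 23) since 17·19 = 323 ≡ 1, so λ ≡ 12·19 ≡ 21.
  x = λ² - 17 - 17 = 441 - 34 ≡ 16; y = λ·(17 - 16) - 20 ≡ 1. → (16, 1)
2A = (16, 1).
Next 2B:
Repeated addition: build up to 2B.
2B: tangent at (16, 22): λ = (3·16² + 19)/(2·22) ≡ 5/21. 21⁻¹ ≡ 11 (mod 23), so λ ≡ 5·11 ≡ 9.
  x = λ² - 16 - 16 = 81 - 32 ≡ 3; y = λ·(16 - 3) - 22 ≡ 3. → (3, 3)
2B = (3, 3).
Finally 2A + 2B:
(16, 1) + (3, 3). λ = (3 - 1)/(3 - 16) ≡ 2/10 mod 23. 10⁻¹ ≡ 7 (mod 23) since 10·7 = 70 ≡ 1, so λ ≡ 14.
  x = λ² - 16 - 3 = 196 - 19 ≡ 16; y = λ·(16 - 16) - 1 ≡ 22. → (16, 22)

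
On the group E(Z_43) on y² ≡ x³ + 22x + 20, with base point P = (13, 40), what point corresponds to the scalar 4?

Repeated addition: build up to 4P.
2P: tangent at (13, 40): λ = (3·13² + 22)/(2·40) ≡ 13/37. 37⁻¹ ≡ 7 (mod 43), so λ ≡ 13·7 ≡ 5.
  x = λ² - 13 - 13 = 25 - 26 ≡ 42; y = λ·(13 - 42) - 40 ≡ 30. → (42, 30)
3P: (42, 30) + (13, 40). λ = (40 - 30)/(13 - 42) ≡ 10/14 mod 43. 14⁻¹ ≡ 40 (mod 43) since 14·40 = 560 ≡ 1, so λ ≡ 13.
  x = λ² - 42 - 13 = 169 - 55 ≡ 28; y = λ·(42 - 28) - 30 ≡ 23. → (28, 23)
4P: (28, 23) + (13, 40). λ = (40 - 23)/(13 - 28) ≡ 17/28 mod 43. 28⁻¹ ≡ 20 (mod 43), so λ ≡ 39.
  x = λ² - 28 - 13 = 1521 - 41 ≡ 18; y = λ·(28 - 18) - 23 ≡ 23. → (18, 23)

(18, 23)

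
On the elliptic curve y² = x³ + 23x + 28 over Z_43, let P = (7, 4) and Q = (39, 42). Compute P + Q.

(7, 4) + (39, 42). λ = (42 - 4)/(39 - 7) ≡ 38/32 mod 43. 32⁻¹ ≡ 39 (mod 43) since 32·39 = 1248 ≡ 1, so λ ≡ 20.
  x = λ² - 7 - 39 = 400 - 46 ≡ 10; y = λ·(7 - 10) - 4 ≡ 22. → (10, 22)

(10, 22)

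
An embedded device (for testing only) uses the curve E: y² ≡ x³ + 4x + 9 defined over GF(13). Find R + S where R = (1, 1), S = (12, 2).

(10, 10)

(1, 1) + (12, 2). λ = (2 - 1)/(12 - 1) ≡ 1/11 mod 13. 11⁻¹ ≡ 6 (mod 13), so λ ≡ 6.
  x = λ² - 1 - 12 = 36 - 13 ≡ 10; y = λ·(1 - 10) - 1 ≡ 10. → (10, 10)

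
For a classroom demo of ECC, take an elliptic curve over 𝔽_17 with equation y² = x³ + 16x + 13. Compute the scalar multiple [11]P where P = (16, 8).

Repeated addition: build up to 11P.
2P: tangent at (16, 8): λ = (3·16² + 16)/(2·8) ≡ 2/16. 16⁻¹ ≡ 16 (mod 17), so λ ≡ 2·16 ≡ 15.
  x = λ² - 16 - 16 = 225 - 32 ≡ 6; y = λ·(16 - 6) - 8 ≡ 6. → (6, 6)
3P: (6, 6) + (16, 8). λ = (8 - 6)/(16 - 6) ≡ 2/10 mod 17. 10⁻¹ ≡ 12 (mod 17), so λ ≡ 7.
  x = λ² - 6 - 16 = 49 - 22 ≡ 10; y = λ·(6 - 10) - 6 ≡ 0. → (10, 0)
4P: (10, 0) + (16, 8). λ = (8 - 0)/(16 - 10) ≡ 8/6 mod 17. 6⁻¹ ≡ 3 (mod 17) since 6·3 = 18 ≡ 1, so λ ≡ 7.
  x = λ² - 10 - 16 = 49 - 26 ≡ 6; y = λ·(10 - 6) - 0 ≡ 11. → (6, 11)
5P: (6, 11) + (16, 8). λ = (8 - 11)/(16 - 6) ≡ 14/10 mod 17. 10⁻¹ ≡ 12 (mod 17) since 10·12 = 120 ≡ 1, so λ ≡ 15.
  x = λ² - 6 - 16 = 225 - 22 ≡ 16; y = λ·(6 - 16) - 11 ≡ 9. → (16, 9)
6P: (16, 9) + (16, 8): same x and y₁ ≡ -y₂, so the sum is ∞.
7P: ∞ + (16, 8) = (16, 8) (identity).
8P: tangent at (16, 8): λ = (3·16² + 16)/(2·8) ≡ 2/16. 16⁻¹ ≡ 16 (mod 17) since 16·16 = 256 ≡ 1, so λ ≡ 2·16 ≡ 15.
  x = λ² - 16 - 16 = 225 - 32 ≡ 6; y = λ·(16 - 6) - 8 ≡ 6. → (6, 6)
9P: (6, 6) + (16, 8). λ = (8 - 6)/(16 - 6) ≡ 2/10 mod 17. 10⁻¹ ≡ 12 (mod 17), so λ ≡ 7.
  x = λ² - 6 - 16 = 49 - 22 ≡ 10; y = λ·(6 - 10) - 6 ≡ 0. → (10, 0)
10P: (10, 0) + (16, 8). λ = (8 - 0)/(16 - 10) ≡ 8/6 mod 17. 6⁻¹ ≡ 3 (mod 17) since 6·3 = 18 ≡ 1, so λ ≡ 7.
  x = λ² - 10 - 16 = 49 - 26 ≡ 6; y = λ·(10 - 6) - 0 ≡ 11. → (6, 11)
11P: (6, 11) + (16, 8). λ = (8 - 11)/(16 - 6) ≡ 14/10 mod 17. 10⁻¹ ≡ 12 (mod 17), so λ ≡ 15.
  x = λ² - 6 - 16 = 225 - 22 ≡ 16; y = λ·(6 - 16) - 11 ≡ 9. → (16, 9)

(16, 9)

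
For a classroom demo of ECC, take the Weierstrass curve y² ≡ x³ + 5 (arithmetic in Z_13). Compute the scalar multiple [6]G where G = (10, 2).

(2, 0)

Repeated addition: build up to 6G.
2G: tangent at (10, 2): λ = (3·10² + 0)/(2·2) ≡ 1/4. 4⁻¹ ≡ 10 (mod 13), so λ ≡ 1·10 ≡ 10.
  x = λ² - 10 - 10 = 100 - 20 ≡ 2; y = λ·(10 - 2) - 2 ≡ 0. → (2, 0)
3G: (2, 0) + (10, 2). λ = (2 - 0)/(10 - 2) ≡ 2/8 mod 13. 8⁻¹ ≡ 5 (mod 13) since 8·5 = 40 ≡ 1, so λ ≡ 10.
  x = λ² - 2 - 10 = 100 - 12 ≡ 10; y = λ·(2 - 10) - 0 ≡ 11. → (10, 11)
4G: (10, 11) + (10, 2): same x and y₁ ≡ -y₂, so the sum is 𝒪.
5G: 𝒪 + (10, 2) = (10, 2) (identity).
6G: tangent at (10, 2): λ = (3·10² + 0)/(2·2) ≡ 1/4. 4⁻¹ ≡ 10 (mod 13) since 4·10 = 40 ≡ 1, so λ ≡ 1·10 ≡ 10.
  x = λ² - 10 - 10 = 100 - 20 ≡ 2; y = λ·(10 - 2) - 2 ≡ 0. → (2, 0)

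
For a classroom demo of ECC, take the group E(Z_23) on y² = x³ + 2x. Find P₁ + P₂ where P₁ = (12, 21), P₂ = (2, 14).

(12, 21) + (2, 14). λ = (14 - 21)/(2 - 12) ≡ 16/13 mod 23. 13⁻¹ ≡ 16 (mod 23), so λ ≡ 3.
  x = λ² - 12 - 2 = 9 - 14 ≡ 18; y = λ·(12 - 18) - 21 ≡ 7. → (18, 7)

(18, 7)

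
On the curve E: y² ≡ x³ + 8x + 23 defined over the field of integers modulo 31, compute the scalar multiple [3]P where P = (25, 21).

(10, 7)

Repeated addition: build up to 3P.
2P: tangent at (25, 21): λ = (3·25² + 8)/(2·21) ≡ 23/11. 11⁻¹ ≡ 17 (mod 31) since 11·17 = 187 ≡ 1, so λ ≡ 23·17 ≡ 19.
  x = λ² - 25 - 25 = 361 - 50 ≡ 1; y = λ·(25 - 1) - 21 ≡ 1. → (1, 1)
3P: (1, 1) + (25, 21). λ = (21 - 1)/(25 - 1) ≡ 20/24 mod 31. 24⁻¹ ≡ 22 (mod 31), so λ ≡ 6.
  x = λ² - 1 - 25 = 36 - 26 ≡ 10; y = λ·(1 - 10) - 1 ≡ 7. → (10, 7)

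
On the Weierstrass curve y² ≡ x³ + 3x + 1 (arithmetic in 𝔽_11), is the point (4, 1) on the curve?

y² = 1² ≡ 1; x³ + 3x + 1 = 77 ≡ 0 (mod 11). 1 ≠ 0.

no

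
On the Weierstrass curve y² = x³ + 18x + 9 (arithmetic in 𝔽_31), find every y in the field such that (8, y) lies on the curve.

13, 18

x³ + 18x + 9 = 665 ≡ 14 (mod 31).
Square roots of 14 mod 31: 13 and 18 (since 13² = 169 ≡ 14).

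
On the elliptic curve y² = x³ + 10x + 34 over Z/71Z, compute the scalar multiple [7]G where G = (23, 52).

(43, 5)

Double-and-add on 7 = (111)₂. Start with G = (23, 52) for the leading 1-bit.
double: tangent at (23, 52): λ = (3·23² + 10)/(2·52) ≡ 35/33. 33⁻¹ ≡ 28 (mod 71), so λ ≡ 35·28 ≡ 57.
  x = λ² - 23 - 23 = 3249 - 46 ≡ 8; y = λ·(23 - 8) - 52 ≡ 22. → (8, 22)
add G: (8, 22) + (23, 52). λ = (52 - 22)/(23 - 8) ≡ 30/15 mod 71. 15⁻¹ ≡ 19 (mod 71), so λ ≡ 2.
  x = λ² - 8 - 23 = 4 - 31 ≡ 44; y = λ·(8 - 44) - 22 ≡ 48. → (44, 48)
double: tangent at (44, 48): λ = (3·44² + 10)/(2·48) ≡ 67/25. 25⁻¹ ≡ 54 (mod 71), so λ ≡ 67·54 ≡ 68.
  x = λ² - 44 - 44 = 4624 - 88 ≡ 63; y = λ·(44 - 63) - 48 ≡ 9. → (63, 9)
add G: (63, 9) + (23, 52). λ = (52 - 9)/(23 - 63) ≡ 43/31 mod 71. 31⁻¹ ≡ 55 (mod 71), so λ ≡ 22.
  x = λ² - 63 - 23 = 484 - 86 ≡ 43; y = λ·(63 - 43) - 9 ≡ 5. → (43, 5)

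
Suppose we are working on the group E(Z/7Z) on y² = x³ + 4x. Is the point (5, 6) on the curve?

no

y² = 6² ≡ 1; x³ + 4x + 0 = 145 ≡ 5 (mod 7). 1 ≠ 5.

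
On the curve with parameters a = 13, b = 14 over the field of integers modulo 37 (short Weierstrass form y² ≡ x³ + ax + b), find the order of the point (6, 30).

2P: tangent at (6, 30): λ = (3·6² + 13)/(2·30) ≡ 10/23. 23⁻¹ ≡ 29 (mod 37), so λ ≡ 10·29 ≡ 31.
  x = λ² - 6 - 6 = 961 - 12 ≡ 24; y = λ·(6 - 24) - 30 ≡ 4. → (24, 4)
3P: (24, 4) + (6, 30). λ = (30 - 4)/(6 - 24) ≡ 26/19 mod 37. 19⁻¹ ≡ 2 (mod 37), so λ ≡ 15.
  x = λ² - 24 - 6 = 225 - 30 ≡ 10; y = λ·(24 - 10) - 4 ≡ 21. → (10, 21)
4P: (10, 21) + (6, 30). λ = (30 - 21)/(6 - 10) ≡ 9/33 mod 37. 33⁻¹ ≡ 9 (mod 37), so λ ≡ 7.
  x = λ² - 10 - 6 = 49 - 16 ≡ 33; y = λ·(10 - 33) - 21 ≡ 3. → (33, 3)
5P: (33, 3) + (6, 30). λ = (30 - 3)/(6 - 33) ≡ 27/10 mod 37. 10⁻¹ ≡ 26 (mod 37), so λ ≡ 36.
  x = λ² - 33 - 6 = 1296 - 39 ≡ 36; y = λ·(33 - 36) - 3 ≡ 0. → (36, 0)
6P: (36, 0) + (6, 30). λ = (30 - 0)/(6 - 36) ≡ 30/7 mod 37. 7⁻¹ ≡ 16 (mod 37), so λ ≡ 36.
  x = λ² - 36 - 6 = 1296 - 42 ≡ 33; y = λ·(36 - 33) - 0 ≡ 34. → (33, 34)
7P: (33, 34) + (6, 30). λ = (30 - 34)/(6 - 33) ≡ 33/10 mod 37. 10⁻¹ ≡ 26 (mod 37) since 10·26 = 260 ≡ 1, so λ ≡ 7.
  x = λ² - 33 - 6 = 49 - 39 ≡ 10; y = λ·(33 - 10) - 34 ≡ 16. → (10, 16)
8P: (10, 16) + (6, 30). λ = (30 - 16)/(6 - 10) ≡ 14/33 mod 37. 33⁻¹ ≡ 9 (mod 37) since 33·9 = 297 ≡ 1, so λ ≡ 15.
  x = λ² - 10 - 6 = 225 - 16 ≡ 24; y = λ·(10 - 24) - 16 ≡ 33. → (24, 33)
9P: (24, 33) + (6, 30). λ = (30 - 33)/(6 - 24) ≡ 34/19 mod 37. 19⁻¹ ≡ 2 (mod 37), so λ ≡ 31.
  x = λ² - 24 - 6 = 961 - 30 ≡ 6; y = λ·(24 - 6) - 33 ≡ 7. → (6, 7)
10P: (6, 7) + (6, 30): same x and y₁ ≡ -y₂, so the sum is ∞.
10P = ∞, so the order is 10.

10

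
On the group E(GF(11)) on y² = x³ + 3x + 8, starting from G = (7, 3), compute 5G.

(7, 3)

Double-and-add on 5 = (101)₂. Start with G = (7, 3) for the leading 1-bit.
double: tangent at (7, 3): λ = (3·7² + 3)/(2·3) ≡ 7/6. 6⁻¹ ≡ 2 (mod 11) since 6·2 = 12 ≡ 1, so λ ≡ 7·2 ≡ 3.
  x = λ² - 7 - 7 = 9 - 14 ≡ 6; y = λ·(7 - 6) - 3 ≡ 0. → (6, 0)
double: (6, 0) + (6, 0): same x and y₁ ≡ -y₂, so the sum is O.
add G: O + (7, 3) = (7, 3) (identity).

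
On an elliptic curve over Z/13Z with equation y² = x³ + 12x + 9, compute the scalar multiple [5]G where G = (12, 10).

Double-and-add on 5 = (101)₂. Start with G = (12, 10) for the leading 1-bit.
double: tangent at (12, 10): λ = (3·12² + 12)/(2·10) ≡ 2/7. 7⁻¹ ≡ 2 (mod 13), so λ ≡ 2·2 ≡ 4.
  x = λ² - 12 - 12 = 16 - 24 ≡ 5; y = λ·(12 - 5) - 10 ≡ 5. → (5, 5)
double: tangent at (5, 5): λ = (3·5² + 12)/(2·5) ≡ 9/10. 10⁻¹ ≡ 4 (mod 13) since 10·4 = 40 ≡ 1, so λ ≡ 9·4 ≡ 10.
  x = λ² - 5 - 5 = 100 - 10 ≡ 12; y = λ·(5 - 12) - 5 ≡ 3. → (12, 3)
add G: (12, 3) + (12, 10): same x and y₁ ≡ -y₂, so the sum is the point at infinity.

O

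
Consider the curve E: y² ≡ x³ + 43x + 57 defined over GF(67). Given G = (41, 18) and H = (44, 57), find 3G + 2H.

(6, 14)

First 3G:
Repeated addition: build up to 3G.
2G: tangent at (41, 18): λ = (3·41² + 43)/(2·18) ≡ 61/36. 36⁻¹ ≡ 54 (mod 67) since 36·54 = 1944 ≡ 1, so λ ≡ 61·54 ≡ 11.
  x = λ² - 41 - 41 = 121 - 82 ≡ 39; y = λ·(41 - 39) - 18 ≡ 4. → (39, 4)
3G: (39, 4) + (41, 18). λ = (18 - 4)/(41 - 39) ≡ 14/2 mod 67. 2⁻¹ ≡ 34 (mod 67), so λ ≡ 7.
  x = λ² - 39 - 41 = 49 - 80 ≡ 36; y = λ·(39 - 36) - 4 ≡ 17. → (36, 17)
3G = (36, 17).
Next 2H:
Repeated addition: build up to 2H.
2H: tangent at (44, 57): λ = (3·44² + 43)/(2·57) ≡ 22/47. 47⁻¹ ≡ 10 (mod 67) since 47·10 = 470 ≡ 1, so λ ≡ 22·10 ≡ 19.
  x = λ² - 44 - 44 = 361 - 88 ≡ 5; y = λ·(44 - 5) - 57 ≡ 14. → (5, 14)
2H = (5, 14).
Finally 3G + 2H:
(36, 17) + (5, 14). λ = (14 - 17)/(5 - 36) ≡ 64/36 mod 67. 36⁻¹ ≡ 54 (mod 67), so λ ≡ 39.
  x = λ² - 36 - 5 = 1521 - 41 ≡ 6; y = λ·(36 - 6) - 17 ≡ 14. → (6, 14)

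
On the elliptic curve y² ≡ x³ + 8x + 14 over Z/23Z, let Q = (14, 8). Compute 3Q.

Repeated addition: build up to 3Q.
2Q: tangent at (14, 8): λ = (3·14² + 8)/(2·8) ≡ 21/16. 16⁻¹ ≡ 13 (mod 23) since 16·13 = 208 ≡ 1, so λ ≡ 21·13 ≡ 20.
  x = λ² - 14 - 14 = 400 - 28 ≡ 4; y = λ·(14 - 4) - 8 ≡ 8. → (4, 8)
3Q: (4, 8) + (14, 8). λ = (8 - 8)/(14 - 4) ≡ 0/10 mod 23. 10⁻¹ ≡ 7 (mod 23) since 10·7 = 70 ≡ 1, so λ ≡ 0.
  x = λ² - 4 - 14 = 0 - 18 ≡ 5; y = λ·(4 - 5) - 8 ≡ 15. → (5, 15)

(5, 15)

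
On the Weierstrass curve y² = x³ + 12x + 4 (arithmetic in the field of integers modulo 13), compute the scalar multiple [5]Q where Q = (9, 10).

Double-and-add on 5 = (101)₂. Start with Q = (9, 10) for the leading 1-bit.
double: tangent at (9, 10): λ = (3·9² + 12)/(2·10) ≡ 8/7. 7⁻¹ ≡ 2 (mod 13) since 7·2 = 14 ≡ 1, so λ ≡ 8·2 ≡ 3.
  x = λ² - 9 - 9 = 9 - 18 ≡ 4; y = λ·(9 - 4) - 10 ≡ 5. → (4, 5)
double: tangent at (4, 5): λ = (3·4² + 12)/(2·5) ≡ 8/10. 10⁻¹ ≡ 4 (mod 13) since 10·4 = 40 ≡ 1, so λ ≡ 8·4 ≡ 6.
  x = λ² - 4 - 4 = 36 - 8 ≡ 2; y = λ·(4 - 2) - 5 ≡ 7. → (2, 7)
add Q: (2, 7) + (9, 10). λ = (10 - 7)/(9 - 2) ≡ 3/7 mod 13. 7⁻¹ ≡ 2 (mod 13) since 7·2 = 14 ≡ 1, so λ ≡ 6.
  x = λ² - 2 - 9 = 36 - 11 ≡ 12; y = λ·(2 - 12) - 7 ≡ 11. → (12, 11)

(12, 11)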